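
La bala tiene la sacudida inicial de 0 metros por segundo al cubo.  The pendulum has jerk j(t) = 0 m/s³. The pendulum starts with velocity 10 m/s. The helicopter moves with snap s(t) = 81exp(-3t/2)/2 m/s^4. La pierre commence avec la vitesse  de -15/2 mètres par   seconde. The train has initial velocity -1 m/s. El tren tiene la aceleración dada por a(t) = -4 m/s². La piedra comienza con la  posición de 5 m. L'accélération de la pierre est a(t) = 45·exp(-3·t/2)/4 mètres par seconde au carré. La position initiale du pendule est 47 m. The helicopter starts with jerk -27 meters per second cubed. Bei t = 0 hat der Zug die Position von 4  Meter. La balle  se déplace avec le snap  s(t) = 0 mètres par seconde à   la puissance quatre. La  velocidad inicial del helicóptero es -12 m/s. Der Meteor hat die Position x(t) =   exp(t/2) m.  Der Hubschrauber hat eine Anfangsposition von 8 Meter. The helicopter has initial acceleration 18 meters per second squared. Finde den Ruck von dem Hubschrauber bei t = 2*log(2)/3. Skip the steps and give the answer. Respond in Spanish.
j(2*log(2)/3) = -27/2.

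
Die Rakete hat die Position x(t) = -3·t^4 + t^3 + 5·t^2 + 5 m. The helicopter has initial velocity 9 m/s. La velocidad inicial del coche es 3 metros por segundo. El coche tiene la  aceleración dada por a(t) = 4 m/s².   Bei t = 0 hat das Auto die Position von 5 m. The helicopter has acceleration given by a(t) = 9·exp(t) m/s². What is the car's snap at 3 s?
Starting from acceleration a(t) = 4, we take 2 derivatives. Differentiating acceleration, we get jerk: j(t) = 0. The derivative of jerk gives snap: s(t) = 0. From the given snap equation s(t) = 0, we substitute t = 3 to get s = 0.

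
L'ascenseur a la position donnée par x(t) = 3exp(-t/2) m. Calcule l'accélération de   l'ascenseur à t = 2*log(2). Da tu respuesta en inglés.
To solve this, we need to take 2 derivatives of our position equation x(t) = 3·exp(-t/2). Taking d/dt of x(t), we find v(t) = -3·exp(-t/2)/2. Taking d/dt of v(t), we find a(t) = 3·exp(-t/2)/4. From the given acceleration equation a(t) = 3·exp(-t/2)/4, we substitute t = 2*log(2) to get a = 3/8.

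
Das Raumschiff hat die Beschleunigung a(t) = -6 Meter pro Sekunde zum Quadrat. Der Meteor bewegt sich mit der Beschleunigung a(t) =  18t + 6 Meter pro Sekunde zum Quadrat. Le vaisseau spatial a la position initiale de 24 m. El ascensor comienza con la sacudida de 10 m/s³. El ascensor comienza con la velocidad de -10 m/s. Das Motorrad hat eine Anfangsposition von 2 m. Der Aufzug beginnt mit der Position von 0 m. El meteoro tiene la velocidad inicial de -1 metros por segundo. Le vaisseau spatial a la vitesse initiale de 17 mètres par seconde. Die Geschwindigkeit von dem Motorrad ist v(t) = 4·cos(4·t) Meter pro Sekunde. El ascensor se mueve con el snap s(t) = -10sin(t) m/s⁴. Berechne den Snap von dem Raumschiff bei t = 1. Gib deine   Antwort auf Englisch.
Starting from acceleration a(t) = -6, we take 2 derivatives. Differentiating acceleration, we get jerk: j(t) = 0. The derivative of jerk gives snap: s(t) = 0. From the given snap equation s(t) = 0, we substitute t = 1 to get s = 0.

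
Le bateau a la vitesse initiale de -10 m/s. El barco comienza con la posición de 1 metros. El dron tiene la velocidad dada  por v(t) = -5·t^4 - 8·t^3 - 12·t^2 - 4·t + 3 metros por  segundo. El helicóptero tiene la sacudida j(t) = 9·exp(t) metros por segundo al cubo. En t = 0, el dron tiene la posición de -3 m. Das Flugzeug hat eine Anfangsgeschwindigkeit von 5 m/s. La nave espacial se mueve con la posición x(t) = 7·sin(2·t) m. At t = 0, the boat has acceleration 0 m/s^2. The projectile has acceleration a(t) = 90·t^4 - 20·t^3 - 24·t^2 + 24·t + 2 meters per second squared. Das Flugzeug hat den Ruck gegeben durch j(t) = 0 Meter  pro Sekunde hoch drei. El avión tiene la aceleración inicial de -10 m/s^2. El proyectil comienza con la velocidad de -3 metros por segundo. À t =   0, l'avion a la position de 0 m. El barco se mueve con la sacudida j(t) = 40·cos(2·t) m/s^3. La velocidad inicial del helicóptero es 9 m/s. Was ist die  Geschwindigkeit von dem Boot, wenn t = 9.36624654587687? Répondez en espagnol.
Necesitamos integrar nuestra ecuación de la sacudida j(t) = 40·cos(2·t) 2 veces. Tomando ∫j(t)dt y aplicando a(0) = 0, encontramos a(t) = 20·sin(2·t). Integrando la aceleración y usando la condición inicial v(0) = -10, obtenemos v(t) = -10·cos(2·t). Usando v(t) = -10·cos(2·t) y sustituyendo t = 9.36624654587687, encontramos v = -9.93155968016403.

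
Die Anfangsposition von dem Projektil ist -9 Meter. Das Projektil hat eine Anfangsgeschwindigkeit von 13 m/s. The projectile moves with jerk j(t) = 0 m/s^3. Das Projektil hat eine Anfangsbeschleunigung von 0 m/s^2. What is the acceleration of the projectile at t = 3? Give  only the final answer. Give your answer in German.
Die Antwort ist 0.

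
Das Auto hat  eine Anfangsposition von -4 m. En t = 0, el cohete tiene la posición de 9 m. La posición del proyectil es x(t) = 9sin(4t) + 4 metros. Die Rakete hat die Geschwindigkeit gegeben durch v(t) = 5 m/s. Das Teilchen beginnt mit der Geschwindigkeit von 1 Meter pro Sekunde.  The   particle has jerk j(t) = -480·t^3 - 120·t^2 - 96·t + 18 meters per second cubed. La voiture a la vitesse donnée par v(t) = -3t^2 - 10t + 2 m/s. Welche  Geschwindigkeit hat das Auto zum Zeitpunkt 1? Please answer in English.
Using v(t) = -3·t^2 - 10·t + 2 and substituting t = 1, we find v = -11.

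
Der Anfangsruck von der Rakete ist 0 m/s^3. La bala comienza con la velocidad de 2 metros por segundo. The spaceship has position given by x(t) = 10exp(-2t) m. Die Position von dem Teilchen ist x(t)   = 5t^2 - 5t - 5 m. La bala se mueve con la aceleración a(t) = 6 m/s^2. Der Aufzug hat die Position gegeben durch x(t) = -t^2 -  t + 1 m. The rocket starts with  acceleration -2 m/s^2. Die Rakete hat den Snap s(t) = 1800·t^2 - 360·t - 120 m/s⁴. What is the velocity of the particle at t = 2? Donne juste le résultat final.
The velocity at t = 2 is v = 15.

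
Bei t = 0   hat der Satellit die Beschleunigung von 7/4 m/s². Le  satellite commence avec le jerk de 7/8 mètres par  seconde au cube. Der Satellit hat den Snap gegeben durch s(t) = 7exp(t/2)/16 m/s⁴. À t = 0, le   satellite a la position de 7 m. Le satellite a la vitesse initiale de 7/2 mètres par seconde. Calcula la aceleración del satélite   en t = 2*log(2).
Necesitamos integrar nuestra ecuación del snap s(t) = 7·exp(t/2)/16 2 veces. La antiderivada del snap, con j(0) = 7/8, da la sacudida: j(t) = 7·exp(t/2)/8. La antiderivada de la sacudida, con a(0) = 7/4, da la aceleración: a(t) = 7·exp(t/2)/4. De la ecuación de la aceleración a(t) = 7·exp(t/2)/4, sustituimos t = 2*log(2) para obtener a = 7/2.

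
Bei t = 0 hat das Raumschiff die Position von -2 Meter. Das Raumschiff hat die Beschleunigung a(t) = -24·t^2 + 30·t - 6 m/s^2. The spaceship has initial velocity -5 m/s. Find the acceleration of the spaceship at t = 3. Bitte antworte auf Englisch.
We have acceleration a(t) = -24·t^2 + 30·t - 6. Substituting t = 3: a(3) = -132.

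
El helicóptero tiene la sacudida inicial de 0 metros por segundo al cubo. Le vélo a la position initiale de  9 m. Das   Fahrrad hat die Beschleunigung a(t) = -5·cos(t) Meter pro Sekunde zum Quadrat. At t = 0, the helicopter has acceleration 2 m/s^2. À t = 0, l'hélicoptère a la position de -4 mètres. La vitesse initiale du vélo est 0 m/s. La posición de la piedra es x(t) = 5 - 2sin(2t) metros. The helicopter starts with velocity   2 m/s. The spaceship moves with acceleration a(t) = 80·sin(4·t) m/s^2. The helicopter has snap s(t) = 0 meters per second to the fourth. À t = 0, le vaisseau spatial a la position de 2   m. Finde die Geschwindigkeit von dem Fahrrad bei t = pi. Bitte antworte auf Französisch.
En partant de l'accélération a(t) = -5·cos(t), nous prenons 1 intégrale. En intégrant l'accélération et en utilisant la condition initiale v(0) = 0, nous obtenons v(t) = -5·sin(t). De l'équation de la vitesse v(t) = -5·sin(t), nous substituons t = pi pour obtenir v = 0.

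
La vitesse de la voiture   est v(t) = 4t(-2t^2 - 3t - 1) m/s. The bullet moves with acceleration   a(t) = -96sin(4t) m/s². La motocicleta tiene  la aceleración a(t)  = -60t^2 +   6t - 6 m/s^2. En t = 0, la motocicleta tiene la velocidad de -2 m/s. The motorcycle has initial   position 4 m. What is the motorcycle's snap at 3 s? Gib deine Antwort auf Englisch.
Starting from acceleration a(t) = -60·t^2 + 6·t - 6, we take 2 derivatives. The derivative of acceleration gives jerk: j(t) = 6 - 120·t. Differentiating jerk, we get snap: s(t) = -120. From the given snap equation s(t) = -120, we substitute t = 3 to get s = -120.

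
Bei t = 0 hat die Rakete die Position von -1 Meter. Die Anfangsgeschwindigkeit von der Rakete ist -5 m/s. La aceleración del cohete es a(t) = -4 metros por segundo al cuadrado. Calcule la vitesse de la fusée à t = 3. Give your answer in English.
To solve this, we need to take 1 antiderivative of our acceleration equation a(t) = -4. Finding the integral of a(t) and using v(0) = -5: v(t) = -4·t - 5. From the given velocity equation v(t) = -4·t - 5, we substitute t = 3 to get v = -17.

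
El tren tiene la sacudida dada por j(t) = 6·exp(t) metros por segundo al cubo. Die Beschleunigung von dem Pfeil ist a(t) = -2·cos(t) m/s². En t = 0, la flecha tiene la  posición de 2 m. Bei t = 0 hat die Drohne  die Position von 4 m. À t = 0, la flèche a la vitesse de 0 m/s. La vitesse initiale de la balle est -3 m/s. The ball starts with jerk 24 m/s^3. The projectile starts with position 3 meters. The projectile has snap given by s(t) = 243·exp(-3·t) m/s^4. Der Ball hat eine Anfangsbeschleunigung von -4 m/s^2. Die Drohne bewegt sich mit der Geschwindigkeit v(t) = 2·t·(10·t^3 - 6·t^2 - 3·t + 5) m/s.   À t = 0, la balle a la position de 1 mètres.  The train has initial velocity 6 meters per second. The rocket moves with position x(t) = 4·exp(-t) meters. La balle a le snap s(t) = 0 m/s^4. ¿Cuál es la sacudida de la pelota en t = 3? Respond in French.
En partant du snap s(t) = 0, nous prenons 1 primitive. En prenant ∫s(t)dt et en appliquant j(0) = 24, nous trouvons j(t) = 24. En utilisant j(t) = 24 et en substituant t = 3, nous trouvons j = 24.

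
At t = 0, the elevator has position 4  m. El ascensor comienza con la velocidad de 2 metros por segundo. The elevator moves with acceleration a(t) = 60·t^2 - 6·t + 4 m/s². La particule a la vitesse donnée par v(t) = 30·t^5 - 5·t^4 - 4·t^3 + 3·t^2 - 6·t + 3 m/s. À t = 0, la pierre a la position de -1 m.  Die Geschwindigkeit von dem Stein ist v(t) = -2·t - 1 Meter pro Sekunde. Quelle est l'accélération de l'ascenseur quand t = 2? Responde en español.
Usando a(t) = 60·t^2 - 6·t + 4 y sustituyendo t = 2, encontramos a = 232.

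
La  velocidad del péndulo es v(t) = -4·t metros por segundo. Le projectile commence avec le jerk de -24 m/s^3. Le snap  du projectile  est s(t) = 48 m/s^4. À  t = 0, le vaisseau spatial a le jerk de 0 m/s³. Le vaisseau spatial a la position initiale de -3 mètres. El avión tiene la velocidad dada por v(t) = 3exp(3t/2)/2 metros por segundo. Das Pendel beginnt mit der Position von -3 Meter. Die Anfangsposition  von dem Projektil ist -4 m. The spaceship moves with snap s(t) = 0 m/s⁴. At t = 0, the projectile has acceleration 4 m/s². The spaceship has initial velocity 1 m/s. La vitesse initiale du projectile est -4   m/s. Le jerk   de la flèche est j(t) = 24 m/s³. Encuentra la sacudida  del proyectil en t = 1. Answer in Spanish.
Para resolver esto, necesitamos tomar 1 integral de nuestra ecuación del snap s(t) = 48. La integral del snap es la sacudida. Usando j(0) = -24, obtenemos j(t) = 48·t - 24. Usando j(t) = 48·t - 24 y sustituyendo t = 1, encontramos j = 24.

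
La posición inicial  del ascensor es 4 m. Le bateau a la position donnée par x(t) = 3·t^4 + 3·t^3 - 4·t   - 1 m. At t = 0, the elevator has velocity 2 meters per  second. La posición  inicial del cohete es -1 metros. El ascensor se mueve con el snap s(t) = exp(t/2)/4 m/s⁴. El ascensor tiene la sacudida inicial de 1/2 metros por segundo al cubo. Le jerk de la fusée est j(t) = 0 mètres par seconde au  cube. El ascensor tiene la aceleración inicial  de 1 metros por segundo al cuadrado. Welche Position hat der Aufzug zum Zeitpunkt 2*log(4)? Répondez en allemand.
Wir müssen die Stammfunktion unserer Gleichung für den Snap s(t) = exp(t/2)/4 4-mal finden. Mit ∫s(t)dt und Anwendung von j(0) = 1/2, finden wir j(t) = exp(t/2)/2. Die Stammfunktion von dem Ruck, mit a(0) = 1, ergibt die Beschleunigung: a(t) = exp(t/2). Durch Integration von der Beschleunigung und Verwendung der Anfangsbedingung v(0) = 2, erhalten wir v(t) = 2·exp(t/2). Mit ∫v(t)dt und Anwendung von x(0) = 4, finden wir x(t) = 4·exp(t/2). Aus der Gleichung für die Position x(t) = 4·exp(t/2), setzen wir t = 2*log(4) ein und erhalten x = 16.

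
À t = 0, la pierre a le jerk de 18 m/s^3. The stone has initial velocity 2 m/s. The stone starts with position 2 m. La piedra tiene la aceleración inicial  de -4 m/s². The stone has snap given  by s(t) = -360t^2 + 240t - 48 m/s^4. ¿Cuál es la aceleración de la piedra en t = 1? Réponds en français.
En partant du snap s(t) = -360·t^2 + 240·t - 48, nous prenons 2 intégrales. En prenant ∫s(t)dt et en appliquant j(0) = 18, nous trouvons j(t) = -120·t^3 + 120·t^2 - 48·t + 18. En intégrant le jerk et en utilisant la condition initiale a(0) = -4, nous obtenons a(t) = -30·t^4 + 40·t^3 - 24·t^2 + 18·t - 4. En utilisant a(t) = -30·t^4 + 40·t^3 - 24·t^2 + 18·t - 4 et en substituant t = 1, nous trouvons a = 0.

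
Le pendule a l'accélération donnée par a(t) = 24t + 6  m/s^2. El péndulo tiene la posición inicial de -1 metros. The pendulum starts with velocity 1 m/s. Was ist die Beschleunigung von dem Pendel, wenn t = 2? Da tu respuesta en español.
De la ecuación de la aceleración a(t) = 24·t + 6, sustituimos t = 2 para obtener a = 54.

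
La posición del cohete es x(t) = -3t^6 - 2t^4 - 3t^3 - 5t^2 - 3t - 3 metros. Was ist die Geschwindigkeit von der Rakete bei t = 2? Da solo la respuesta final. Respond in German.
Bei t = 2, v = -699.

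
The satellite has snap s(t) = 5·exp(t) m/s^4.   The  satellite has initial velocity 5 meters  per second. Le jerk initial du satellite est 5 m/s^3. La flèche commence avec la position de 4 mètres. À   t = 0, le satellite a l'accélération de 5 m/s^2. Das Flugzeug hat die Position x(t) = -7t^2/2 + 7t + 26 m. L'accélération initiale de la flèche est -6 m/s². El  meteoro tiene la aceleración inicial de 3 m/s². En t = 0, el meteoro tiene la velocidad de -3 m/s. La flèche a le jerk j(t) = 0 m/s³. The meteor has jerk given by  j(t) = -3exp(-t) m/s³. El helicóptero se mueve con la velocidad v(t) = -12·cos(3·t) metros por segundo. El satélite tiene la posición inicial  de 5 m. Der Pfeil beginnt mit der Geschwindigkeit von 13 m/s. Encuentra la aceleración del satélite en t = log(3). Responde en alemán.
Wir müssen die Stammfunktion unserer Gleichung für den Snap s(t) = 5·exp(t) 2-mal finden. Das Integral von dem Snap ist der Ruck. Mit j(0) = 5 erhalten wir j(t) = 5·exp(t). Das Integral von dem Ruck, mit a(0) = 5, ergibt die Beschleunigung: a(t) = 5·exp(t). Mit a(t) = 5·exp(t) und Einsetzen von t = log(3), finden wir a = 15.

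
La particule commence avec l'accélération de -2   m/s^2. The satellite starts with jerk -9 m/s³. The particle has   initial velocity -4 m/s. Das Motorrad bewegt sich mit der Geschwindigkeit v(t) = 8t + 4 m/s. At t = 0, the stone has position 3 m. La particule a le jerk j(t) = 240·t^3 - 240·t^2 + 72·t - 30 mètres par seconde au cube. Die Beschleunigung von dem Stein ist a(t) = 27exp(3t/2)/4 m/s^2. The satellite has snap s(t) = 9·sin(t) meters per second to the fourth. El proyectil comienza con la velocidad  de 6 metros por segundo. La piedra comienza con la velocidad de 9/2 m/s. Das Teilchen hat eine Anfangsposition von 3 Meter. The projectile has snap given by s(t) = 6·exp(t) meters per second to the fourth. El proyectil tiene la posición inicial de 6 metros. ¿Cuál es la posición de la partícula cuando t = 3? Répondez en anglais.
To solve this, we need to take 3 antiderivatives of our jerk equation j(t) = 240·t^3 - 240·t^2 + 72·t - 30. The antiderivative of jerk, with a(0) = -2, gives acceleration: a(t) = 60·t^4 - 80·t^3 + 36·t^2 - 30·t - 2. Integrating acceleration and using the initial condition v(0) = -4, we get v(t) = 12·t^5 - 20·t^4 + 12·t^3 - 15·t^2 - 2·t - 4. Finding the antiderivative of v(t) and using x(0) = 3: x(t) = 2·t^6 - 4·t^5 + 3·t^4 - 5·t^3 - t^2 - 4·t + 3. Using x(t) = 2·t^6 - 4·t^5 + 3·t^4 - 5·t^3 - t^2 - 4·t + 3 and substituting t = 3, we find x = 576.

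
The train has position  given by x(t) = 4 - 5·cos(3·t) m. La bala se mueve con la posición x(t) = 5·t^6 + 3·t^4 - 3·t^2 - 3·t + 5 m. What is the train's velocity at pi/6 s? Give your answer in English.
We must differentiate our position equation x(t) = 4 - 5·cos(3·t) 1 time. Taking d/dt of x(t), we find v(t) = 15·sin(3·t). We have velocity v(t) = 15·sin(3·t). Substituting t = pi/6: v(pi/6) = 15.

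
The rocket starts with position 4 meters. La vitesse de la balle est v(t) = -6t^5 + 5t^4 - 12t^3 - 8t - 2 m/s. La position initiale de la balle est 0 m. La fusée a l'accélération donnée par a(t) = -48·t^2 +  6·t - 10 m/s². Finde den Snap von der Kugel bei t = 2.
Wir müssen unsere Gleichung für die Geschwindigkeit v(t) = -6·t^5 + 5·t^4 - 12·t^3 - 8·t - 2 3-mal ableiten. Die Ableitung von der Geschwindigkeit ergibt die Beschleunigung: a(t) = -30·t^4 + 20·t^3 - 36·t^2 - 8. Durch Ableiten von der Beschleunigung erhalten wir den Ruck: j(t) = -120·t^3 + 60·t^2 - 72·t. Durch Ableiten von dem Ruck erhalten wir den Snap: s(t) = -360·t^2 + 120·t - 72. Wir haben den Snap s(t) = -360·t^2 + 120·t - 72. Durch Einsetzen von t = 2: s(2) = -1272.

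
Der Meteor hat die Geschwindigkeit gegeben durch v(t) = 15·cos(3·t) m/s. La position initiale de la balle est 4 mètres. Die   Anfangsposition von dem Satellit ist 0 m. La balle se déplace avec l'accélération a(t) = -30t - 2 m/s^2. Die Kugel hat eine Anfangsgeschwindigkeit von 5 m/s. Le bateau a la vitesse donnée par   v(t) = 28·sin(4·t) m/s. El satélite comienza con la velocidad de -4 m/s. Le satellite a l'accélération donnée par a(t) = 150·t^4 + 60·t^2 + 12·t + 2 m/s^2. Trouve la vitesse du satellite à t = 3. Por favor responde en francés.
Pour résoudre ceci, nous devons prendre 1 intégrale de notre équation de l'accélération a(t) = 150·t^4 + 60·t^2 + 12·t + 2. En prenant ∫a(t)dt et en appliquant v(0) = -4, nous trouvons v(t) = 30·t^5 + 20·t^3 + 6·t^2 + 2·t - 4. En utilisant v(t) = 30·t^5 + 20·t^3 + 6·t^2 + 2·t - 4 et en substituant t = 3, nous trouvons v = 7886.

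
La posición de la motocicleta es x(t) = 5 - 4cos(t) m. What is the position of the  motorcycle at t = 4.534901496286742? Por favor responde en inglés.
From the given position equation x(t) = 5 - 4·cos(t), we substitute t = 4.534901496286742 to get x = 5.70622835208157.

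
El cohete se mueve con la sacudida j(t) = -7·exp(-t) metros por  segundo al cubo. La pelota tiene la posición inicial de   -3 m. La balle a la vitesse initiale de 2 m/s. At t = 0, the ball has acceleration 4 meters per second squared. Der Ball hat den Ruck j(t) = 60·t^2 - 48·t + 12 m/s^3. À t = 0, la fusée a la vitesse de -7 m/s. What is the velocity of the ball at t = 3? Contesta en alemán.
Um dies zu lösen, müssen wir 2 Integrale unserer Gleichung für den Ruck j(t) = 60·t^2 - 48·t + 12 finden. Das Integral von dem Ruck ist die Beschleunigung. Mit a(0) = 4 erhalten wir a(t) = 20·t^3 - 24·t^2 + 12·t + 4. Das Integral von der Beschleunigung, mit v(0) = 2, ergibt die Geschwindigkeit: v(t) = 5·t^4 - 8·t^3 + 6·t^2 + 4·t + 2. Mit v(t) = 5·t^4 - 8·t^3 + 6·t^2 + 4·t + 2 und Einsetzen von t = 3, finden wir v = 257.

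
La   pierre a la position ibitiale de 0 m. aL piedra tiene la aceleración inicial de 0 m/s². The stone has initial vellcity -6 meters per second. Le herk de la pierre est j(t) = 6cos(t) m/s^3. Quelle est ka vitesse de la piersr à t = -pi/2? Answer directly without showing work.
La réponse est 0.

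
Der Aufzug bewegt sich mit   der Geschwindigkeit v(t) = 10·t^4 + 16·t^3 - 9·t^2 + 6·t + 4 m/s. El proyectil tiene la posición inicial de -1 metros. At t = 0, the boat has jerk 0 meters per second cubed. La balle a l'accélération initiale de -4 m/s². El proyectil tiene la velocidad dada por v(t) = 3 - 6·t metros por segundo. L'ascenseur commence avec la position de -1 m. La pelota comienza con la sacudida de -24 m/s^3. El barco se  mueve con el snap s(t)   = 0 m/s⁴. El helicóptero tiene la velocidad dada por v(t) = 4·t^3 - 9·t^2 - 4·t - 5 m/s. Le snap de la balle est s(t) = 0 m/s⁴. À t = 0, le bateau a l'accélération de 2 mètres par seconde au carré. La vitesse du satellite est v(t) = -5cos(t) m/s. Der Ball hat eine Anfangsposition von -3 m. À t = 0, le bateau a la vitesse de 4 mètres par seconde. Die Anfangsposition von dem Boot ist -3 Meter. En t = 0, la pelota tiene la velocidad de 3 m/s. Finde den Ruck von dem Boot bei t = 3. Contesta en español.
Partiendo del snap s(t) = 0, tomamos 1 integral. La integral del snap, con j(0) = 0, da la sacudida: j(t) = 0. Tenemos la sacudida j(t) = 0. Sustituyendo t = 3: j(3) = 0.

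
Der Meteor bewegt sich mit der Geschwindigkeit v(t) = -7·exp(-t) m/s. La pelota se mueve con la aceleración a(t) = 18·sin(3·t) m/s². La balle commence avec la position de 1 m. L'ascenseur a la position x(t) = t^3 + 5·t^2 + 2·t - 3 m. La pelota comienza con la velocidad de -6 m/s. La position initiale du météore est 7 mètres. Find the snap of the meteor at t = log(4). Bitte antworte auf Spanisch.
Partiendo de la velocidad v(t) = -7·exp(-t), tomamos 3 derivadas. Tomando d/dt de v(t), encontramos a(t) = 7·exp(-t). Derivando la aceleración, obtenemos la sacudida: j(t) = -7·exp(-t). La derivada de la sacudida da el snap: s(t) = 7·exp(-t). De la ecuación del snap s(t) = 7·exp(-t), sustituimos t = log(4) para obtener s = 7/4.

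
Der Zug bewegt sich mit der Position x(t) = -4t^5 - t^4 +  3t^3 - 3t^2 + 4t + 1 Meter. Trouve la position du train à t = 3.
Nous avons la position x(t) = -4·t^5 - t^4 + 3·t^3 - 3·t^2 + 4·t + 1. En substituant t = 3: x(3) = -986.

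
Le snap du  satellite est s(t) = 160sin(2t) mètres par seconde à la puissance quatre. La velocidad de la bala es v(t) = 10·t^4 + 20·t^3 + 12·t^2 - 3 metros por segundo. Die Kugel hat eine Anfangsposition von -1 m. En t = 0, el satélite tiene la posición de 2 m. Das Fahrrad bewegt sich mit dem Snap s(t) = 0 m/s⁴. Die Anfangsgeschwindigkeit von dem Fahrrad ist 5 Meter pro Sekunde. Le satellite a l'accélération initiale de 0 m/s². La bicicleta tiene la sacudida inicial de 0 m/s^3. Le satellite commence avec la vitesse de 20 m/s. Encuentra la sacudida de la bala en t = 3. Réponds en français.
Pour résoudre ceci, nous devons prendre 2 dérivées de notre équation de la vitesse v(t) = 10·t^4 + 20·t^3 + 12·t^2 - 3. En dérivant la vitesse, nous obtenons l'accélération: a(t) = 40·t^3 + 60·t^2 + 24·t. En prenant d/dt de a(t), nous trouvons j(t) = 120·t^2 + 120·t + 24. Nous avons le jerk j(t) = 120·t^2 + 120·t + 24. En substituant t = 3: j(3) = 1464.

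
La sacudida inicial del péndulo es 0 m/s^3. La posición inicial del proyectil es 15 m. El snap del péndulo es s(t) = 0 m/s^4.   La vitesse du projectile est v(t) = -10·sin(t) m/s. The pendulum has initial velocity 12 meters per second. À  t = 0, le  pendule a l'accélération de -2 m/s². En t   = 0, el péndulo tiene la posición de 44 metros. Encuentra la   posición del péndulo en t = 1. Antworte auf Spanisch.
Partiendo del snap s(t) = 0, tomamos 4 antiderivadas. La integral del snap, con j(0) = 0, da la sacudida: j(t) = 0. La antiderivada de la sacudida, con a(0) = -2, da la aceleración: a(t) = -2. La integral de la aceleración es la velocidad. Usando v(0) = 12, obtenemos v(t) = 12 - 2·t. La integral de la velocidad es la posición. Usando x(0) = 44, obtenemos x(t) = -t^2 + 12·t + 44. De la ecuación de la posición x(t) = -t^2 + 12·t + 44, sustituimos t = 1 para obtener x = 55.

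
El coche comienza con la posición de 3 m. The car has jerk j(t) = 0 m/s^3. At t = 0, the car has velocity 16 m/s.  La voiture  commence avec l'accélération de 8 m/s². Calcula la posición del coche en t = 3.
Debemos encontrar la antiderivada de nuestra ecuación de la sacudida j(t) = 0 3 veces. La integral de la sacudida, con a(0) = 8, da la aceleración: a(t) = 8. Integrando la aceleración y usando la condición inicial v(0) = 16, obtenemos v(t) = 8·t + 16. Tomando ∫v(t)dt y aplicando x(0) = 3, encontramos x(t) = 4·t^2 + 16·t + 3. De la ecuación de la posición x(t) = 4·t^2 + 16·t + 3, sustituimos t = 3 para obtener x = 87.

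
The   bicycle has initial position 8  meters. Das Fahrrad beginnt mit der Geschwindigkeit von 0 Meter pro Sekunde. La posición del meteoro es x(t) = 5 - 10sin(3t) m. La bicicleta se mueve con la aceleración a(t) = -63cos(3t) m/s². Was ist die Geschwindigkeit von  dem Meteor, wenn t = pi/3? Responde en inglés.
To solve this, we need to take 1 derivative of our position equation x(t) = 5 - 10·sin(3·t). Differentiating position, we get velocity: v(t) = -30·cos(3·t). Using v(t) = -30·cos(3·t) and substituting t = pi/3, we find v = 30.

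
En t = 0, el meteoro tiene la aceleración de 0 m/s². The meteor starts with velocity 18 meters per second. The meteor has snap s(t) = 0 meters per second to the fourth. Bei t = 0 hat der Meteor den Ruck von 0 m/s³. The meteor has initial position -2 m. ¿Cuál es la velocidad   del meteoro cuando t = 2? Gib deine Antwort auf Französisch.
Nous devons trouver l'intégrale de notre équation du snap s(t) = 0 3 fois. L'intégrale du snap est le jerk. En utilisant j(0) = 0, nous obtenons j(t) = 0. L'intégrale du jerk, avec a(0) = 0, donne l'accélération: a(t) = 0. En prenant ∫a(t)dt et en appliquant v(0) = 18, nous trouvons v(t) = 18. De l'équation de la vitesse v(t) = 18, nous substituons t = 2 pour obtenir v = 18.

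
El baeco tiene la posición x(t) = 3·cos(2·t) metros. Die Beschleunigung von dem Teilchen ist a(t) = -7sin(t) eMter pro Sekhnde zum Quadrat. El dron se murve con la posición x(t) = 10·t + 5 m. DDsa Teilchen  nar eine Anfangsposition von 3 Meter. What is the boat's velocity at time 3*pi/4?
We must differentiate our position equation x(t) = 3·cos(2·t) 1 time. The derivative of position gives velocity: v(t) = -6·sin(2·t). We have velocity v(t) = -6·sin(2·t). Substituting t = 3*pi/4: v(3*pi/4) = 6.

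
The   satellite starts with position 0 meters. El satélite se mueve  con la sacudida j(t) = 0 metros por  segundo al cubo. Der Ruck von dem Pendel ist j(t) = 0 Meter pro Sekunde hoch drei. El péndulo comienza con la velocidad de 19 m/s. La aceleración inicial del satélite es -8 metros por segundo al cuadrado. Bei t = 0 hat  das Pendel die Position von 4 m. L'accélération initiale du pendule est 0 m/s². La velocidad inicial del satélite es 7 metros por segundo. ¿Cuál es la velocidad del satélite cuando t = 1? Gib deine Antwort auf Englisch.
To solve this, we need to take 2 antiderivatives of our jerk equation j(t) = 0. Finding the integral of j(t) and using a(0) = -8: a(t) = -8. The integral of acceleration is velocity. Using v(0) = 7, we get v(t) = 7 - 8·t. Using v(t) = 7 - 8·t and substituting t = 1, we find v = -1.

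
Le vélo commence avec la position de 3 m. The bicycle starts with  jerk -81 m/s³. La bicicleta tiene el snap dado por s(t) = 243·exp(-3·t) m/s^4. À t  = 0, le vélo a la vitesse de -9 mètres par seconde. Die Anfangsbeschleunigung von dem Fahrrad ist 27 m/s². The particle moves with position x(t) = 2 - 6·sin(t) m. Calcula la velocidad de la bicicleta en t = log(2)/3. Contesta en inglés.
We need to integrate our snap equation s(t) = 243·exp(-3·t) 3 times. Taking ∫s(t)dt and applying j(0) = -81, we find j(t) = -81·exp(-3·t). The antiderivative of jerk is acceleration. Using a(0) = 27, we get a(t) = 27·exp(-3·t). The integral of acceleration, with v(0) = -9, gives velocity: v(t) = -9·exp(-3·t). Using v(t) = -9·exp(-3·t) and substituting t = log(2)/3, we find v = -9/2.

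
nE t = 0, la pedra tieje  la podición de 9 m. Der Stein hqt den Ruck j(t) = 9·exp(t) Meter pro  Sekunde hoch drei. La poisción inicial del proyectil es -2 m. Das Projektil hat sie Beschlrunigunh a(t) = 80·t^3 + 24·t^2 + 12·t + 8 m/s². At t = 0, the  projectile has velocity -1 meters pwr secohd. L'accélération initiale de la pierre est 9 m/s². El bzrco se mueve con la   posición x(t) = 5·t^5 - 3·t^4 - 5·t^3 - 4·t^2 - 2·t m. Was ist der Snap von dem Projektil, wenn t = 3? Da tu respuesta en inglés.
Starting from acceleration a(t) = 80·t^3 + 24·t^2 + 12·t + 8, we take 2 derivatives. The derivative of acceleration gives jerk: j(t) = 240·t^2 + 48·t + 12. Differentiating jerk, we get snap: s(t) = 480·t + 48. We have snap s(t) = 480·t + 48. Substituting t = 3: s(3) = 1488.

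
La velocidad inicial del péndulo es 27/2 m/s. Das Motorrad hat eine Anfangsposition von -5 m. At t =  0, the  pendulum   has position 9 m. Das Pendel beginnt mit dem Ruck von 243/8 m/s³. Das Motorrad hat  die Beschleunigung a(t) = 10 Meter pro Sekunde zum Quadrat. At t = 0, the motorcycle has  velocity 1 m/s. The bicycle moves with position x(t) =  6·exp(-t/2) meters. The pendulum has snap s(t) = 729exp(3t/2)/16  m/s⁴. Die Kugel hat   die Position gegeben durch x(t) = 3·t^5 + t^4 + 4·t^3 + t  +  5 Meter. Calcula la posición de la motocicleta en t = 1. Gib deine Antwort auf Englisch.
Starting from acceleration a(t) = 10, we take 2 integrals. The integral of acceleration is velocity. Using v(0) = 1, we get v(t) = 10·t + 1. The antiderivative of velocity is position. Using x(0) = -5, we get x(t) = 5·t^2 + t - 5. Using x(t) = 5·t^2 + t - 5 and substituting t = 1, we find x = 1.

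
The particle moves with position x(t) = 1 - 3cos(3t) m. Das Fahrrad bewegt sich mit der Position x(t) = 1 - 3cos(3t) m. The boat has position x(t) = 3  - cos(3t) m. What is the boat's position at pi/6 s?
We have position x(t) = 3 - cos(3·t). Substituting t = pi/6: x(pi/6) = 3.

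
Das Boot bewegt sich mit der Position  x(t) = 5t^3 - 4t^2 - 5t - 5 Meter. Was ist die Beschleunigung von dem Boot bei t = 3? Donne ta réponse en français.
En partant de la position x(t) = 5·t^3 - 4·t^2 - 5·t - 5, nous prenons 2 dérivées. En prenant d/dt de x(t), nous trouvons v(t) = 15·t^2 - 8·t - 5. En dérivant la vitesse, nous obtenons l'accélération: a(t) = 30·t - 8. Nous avons l'accélération a(t) = 30·t - 8. En substituant t = 3: a(3) = 82.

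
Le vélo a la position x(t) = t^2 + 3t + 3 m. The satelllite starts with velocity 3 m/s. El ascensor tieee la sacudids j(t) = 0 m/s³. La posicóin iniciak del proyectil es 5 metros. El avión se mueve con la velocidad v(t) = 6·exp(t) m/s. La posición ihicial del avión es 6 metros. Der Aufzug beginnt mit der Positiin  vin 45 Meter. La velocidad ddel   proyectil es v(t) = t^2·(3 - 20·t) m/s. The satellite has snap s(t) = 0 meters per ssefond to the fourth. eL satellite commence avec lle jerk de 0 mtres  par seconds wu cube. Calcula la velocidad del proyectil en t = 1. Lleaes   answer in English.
From the given velocity equation v(t) = t^2·(3 - 20·t), we substitute t = 1 to get v = -17.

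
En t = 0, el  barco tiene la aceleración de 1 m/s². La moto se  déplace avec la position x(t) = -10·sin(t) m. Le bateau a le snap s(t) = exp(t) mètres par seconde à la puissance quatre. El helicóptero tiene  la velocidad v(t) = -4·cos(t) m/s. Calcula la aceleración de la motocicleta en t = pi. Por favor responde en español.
Partiendo de la posición x(t) = -10·sin(t), tomamos 2 derivadas. Tomando d/dt de x(t), encontramos v(t) = -10·cos(t). Derivando la velocidad, obtenemos la aceleración: a(t) = 10·sin(t). Usando a(t) = 10·sin(t) y sustituyendo t = pi, encontramos a = 0.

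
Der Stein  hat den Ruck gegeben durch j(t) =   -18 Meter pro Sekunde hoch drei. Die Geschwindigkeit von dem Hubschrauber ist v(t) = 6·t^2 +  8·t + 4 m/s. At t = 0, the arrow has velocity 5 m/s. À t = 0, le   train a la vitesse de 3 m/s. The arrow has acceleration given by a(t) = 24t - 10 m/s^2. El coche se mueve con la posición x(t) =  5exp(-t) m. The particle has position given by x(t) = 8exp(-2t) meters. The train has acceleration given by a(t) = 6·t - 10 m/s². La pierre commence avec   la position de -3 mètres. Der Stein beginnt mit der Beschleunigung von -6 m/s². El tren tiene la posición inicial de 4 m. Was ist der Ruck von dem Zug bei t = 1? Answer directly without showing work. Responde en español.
En t = 1, j = 6.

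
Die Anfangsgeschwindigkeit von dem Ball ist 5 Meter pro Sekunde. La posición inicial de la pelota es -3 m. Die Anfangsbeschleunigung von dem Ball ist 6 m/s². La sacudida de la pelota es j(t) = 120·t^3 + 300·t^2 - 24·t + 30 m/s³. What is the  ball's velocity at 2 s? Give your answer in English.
To solve this, we need to take 2 integrals of our jerk equation j(t) = 120·t^3 + 300·t^2 - 24·t + 30. Finding the integral of j(t) and using a(0) = 6: a(t) = 30·t^4 + 100·t^3 - 12·t^2 + 30·t + 6. The antiderivative of acceleration, with v(0) = 5, gives velocity: v(t) = 6·t^5 + 25·t^4 - 4·t^3 + 15·t^2 + 6·t + 5. From the given velocity equation v(t) = 6·t^5 + 25·t^4 - 4·t^3 + 15·t^2 + 6·t + 5, we substitute t = 2 to get v = 637.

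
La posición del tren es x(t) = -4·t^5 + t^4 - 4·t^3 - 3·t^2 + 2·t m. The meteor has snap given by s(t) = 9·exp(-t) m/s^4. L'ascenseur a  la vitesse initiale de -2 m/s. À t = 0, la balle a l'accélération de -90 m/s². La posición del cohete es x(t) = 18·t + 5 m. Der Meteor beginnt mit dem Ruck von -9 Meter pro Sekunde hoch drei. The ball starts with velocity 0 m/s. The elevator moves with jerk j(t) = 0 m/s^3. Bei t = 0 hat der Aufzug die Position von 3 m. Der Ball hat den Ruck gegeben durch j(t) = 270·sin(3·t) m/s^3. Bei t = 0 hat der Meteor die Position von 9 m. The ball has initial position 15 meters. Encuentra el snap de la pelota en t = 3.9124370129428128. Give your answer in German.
Wir müssen unsere Gleichung für den Ruck j(t) = 270·sin(3·t) 1-mal ableiten. Durch Ableiten von dem Ruck erhalten wir den Snap: s(t) = 810·cos(3·t). Wir haben den Snap s(t) = 810·cos(3·t). Durch Einsetzen von t = 3.9124370129428128: s(3.9124370129428128) = 547.211238508640.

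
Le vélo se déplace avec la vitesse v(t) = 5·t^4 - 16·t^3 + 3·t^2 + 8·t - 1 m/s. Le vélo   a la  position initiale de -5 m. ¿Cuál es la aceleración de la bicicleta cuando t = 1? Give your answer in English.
We must differentiate our velocity equation v(t) = 5·t^4 - 16·t^3 + 3·t^2 + 8·t - 1 1 time. Taking d/dt of v(t), we find a(t) = 20·t^3 - 48·t^2 + 6·t + 8. We have acceleration a(t) = 20·t^3 - 48·t^2 + 6·t + 8. Substituting t = 1: a(1) = -14.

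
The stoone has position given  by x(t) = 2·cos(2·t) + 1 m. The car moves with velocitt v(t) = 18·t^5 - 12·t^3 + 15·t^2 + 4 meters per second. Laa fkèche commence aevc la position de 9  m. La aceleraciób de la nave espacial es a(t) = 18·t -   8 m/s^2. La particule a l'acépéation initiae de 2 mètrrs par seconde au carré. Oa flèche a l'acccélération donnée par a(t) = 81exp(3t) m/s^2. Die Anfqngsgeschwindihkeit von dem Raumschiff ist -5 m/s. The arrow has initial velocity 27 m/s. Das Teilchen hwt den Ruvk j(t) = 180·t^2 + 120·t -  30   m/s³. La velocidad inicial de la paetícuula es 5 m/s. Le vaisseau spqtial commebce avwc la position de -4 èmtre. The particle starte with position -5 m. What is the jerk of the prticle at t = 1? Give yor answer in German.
Mit j(t) = 180·t^2 + 120·t - 30 und Einsetzen von t = 1, finden wir j = 270.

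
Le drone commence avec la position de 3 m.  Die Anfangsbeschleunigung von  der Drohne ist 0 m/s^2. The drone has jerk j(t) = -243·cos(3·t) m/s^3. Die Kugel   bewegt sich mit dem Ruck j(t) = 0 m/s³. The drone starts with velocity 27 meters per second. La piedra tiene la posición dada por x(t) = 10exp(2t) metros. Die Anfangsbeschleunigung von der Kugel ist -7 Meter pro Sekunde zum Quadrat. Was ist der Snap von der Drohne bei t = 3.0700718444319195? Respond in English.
We must differentiate our jerk equation j(t) = -243·cos(3·t) 1 time. Differentiating jerk, we get snap: s(t) = 729·sin(3·t). From the given snap equation s(t) = 729·sin(3·t), we substitute t = 3.0700718444319195 to get s = 155.218614288387.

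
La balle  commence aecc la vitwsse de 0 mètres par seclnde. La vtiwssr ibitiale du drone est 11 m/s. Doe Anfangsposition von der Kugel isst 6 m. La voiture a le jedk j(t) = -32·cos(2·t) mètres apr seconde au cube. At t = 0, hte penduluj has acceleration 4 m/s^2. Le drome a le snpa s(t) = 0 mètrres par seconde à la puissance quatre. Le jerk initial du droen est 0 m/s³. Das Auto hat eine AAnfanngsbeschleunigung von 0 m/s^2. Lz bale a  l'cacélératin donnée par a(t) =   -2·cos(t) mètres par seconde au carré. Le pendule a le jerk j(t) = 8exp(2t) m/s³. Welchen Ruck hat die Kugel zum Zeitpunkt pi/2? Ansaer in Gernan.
Um dies zu lösen, müssen wir 1 Ableitung unserer Gleichung für die Beschleunigung a(t) = -2·cos(t) nehmen. Durch Ableiten von der Beschleunigung erhalten wir den Ruck: j(t) = 2·sin(t). Mit j(t) = 2·sin(t) und Einsetzen von t = pi/2, finden wir j = 2.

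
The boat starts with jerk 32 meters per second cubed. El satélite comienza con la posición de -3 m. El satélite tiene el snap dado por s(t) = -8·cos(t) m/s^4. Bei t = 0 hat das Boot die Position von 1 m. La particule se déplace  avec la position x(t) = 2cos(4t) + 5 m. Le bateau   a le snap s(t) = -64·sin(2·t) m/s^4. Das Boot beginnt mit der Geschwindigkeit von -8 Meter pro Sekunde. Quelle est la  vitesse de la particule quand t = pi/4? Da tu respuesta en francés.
Pour résoudre ceci, nous devons prendre 1 dérivée de notre équation de la position x(t) = 2·cos(4·t) + 5. La dérivée de la position donne la vitesse: v(t) = -8·sin(4·t). En utilisant v(t) = -8·sin(4·t) et en substituant t = pi/4, nous trouvons v = 0.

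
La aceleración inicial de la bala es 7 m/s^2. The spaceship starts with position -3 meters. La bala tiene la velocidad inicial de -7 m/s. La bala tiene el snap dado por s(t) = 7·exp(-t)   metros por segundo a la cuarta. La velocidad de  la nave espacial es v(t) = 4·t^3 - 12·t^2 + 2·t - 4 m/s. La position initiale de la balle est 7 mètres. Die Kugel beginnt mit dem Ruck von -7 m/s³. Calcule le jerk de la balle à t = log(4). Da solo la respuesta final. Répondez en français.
j(log(4)) = -7/4.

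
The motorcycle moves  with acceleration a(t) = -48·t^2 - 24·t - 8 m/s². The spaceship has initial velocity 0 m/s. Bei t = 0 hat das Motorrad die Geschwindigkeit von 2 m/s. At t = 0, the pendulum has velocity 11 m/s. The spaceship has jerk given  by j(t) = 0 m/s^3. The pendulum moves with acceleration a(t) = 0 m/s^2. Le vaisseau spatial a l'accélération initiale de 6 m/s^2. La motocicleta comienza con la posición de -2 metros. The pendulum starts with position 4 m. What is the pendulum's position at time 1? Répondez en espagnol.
Partiendo de la aceleración a(t) = 0, tomamos 2 antiderivadas. La integral de la aceleración, con v(0) = 11, da la velocidad: v(t) = 11. La antiderivada de la velocidad es la posición. Usando x(0) = 4, obtenemos x(t) = 11·t + 4. De la ecuación de la posición x(t) = 11·t + 4, sustituimos t = 1 para obtener x = 15.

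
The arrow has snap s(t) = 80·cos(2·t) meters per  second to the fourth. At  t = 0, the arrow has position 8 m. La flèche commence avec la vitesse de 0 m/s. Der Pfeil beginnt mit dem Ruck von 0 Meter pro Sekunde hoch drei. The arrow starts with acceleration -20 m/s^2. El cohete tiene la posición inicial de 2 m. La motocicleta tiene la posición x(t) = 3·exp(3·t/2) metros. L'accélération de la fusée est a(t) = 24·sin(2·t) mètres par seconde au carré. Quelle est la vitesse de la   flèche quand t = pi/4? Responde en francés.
Pour résoudre ceci, nous devons prendre 3 intégrales de notre équation du snap s(t) = 80·cos(2·t). En intégrant le snap et en utilisant la condition initiale j(0) = 0, nous obtenons j(t) = 40·sin(2·t). En prenant ∫j(t)dt et en appliquant a(0) = -20, nous trouvons a(t) = -20·cos(2·t). En intégrant l'accélération et en utilisant la condition initiale v(0) = 0, nous obtenons v(t) = -10·sin(2·t). De l'équation de la vitesse v(t) = -10·sin(2·t), nous substituons t = pi/4 pour obtenir v = -10.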